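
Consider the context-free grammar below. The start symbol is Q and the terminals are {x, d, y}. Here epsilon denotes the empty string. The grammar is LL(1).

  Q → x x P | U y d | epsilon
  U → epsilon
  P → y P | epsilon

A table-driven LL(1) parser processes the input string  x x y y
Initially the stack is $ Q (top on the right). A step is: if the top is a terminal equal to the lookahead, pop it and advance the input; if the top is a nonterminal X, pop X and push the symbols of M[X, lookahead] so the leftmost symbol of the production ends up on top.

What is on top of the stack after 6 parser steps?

step 1: stack=$ Q  input=x x y y $  — expand Q → x x P
step 2: stack=$ P x x  input=x x y y $  — match x
step 3: stack=$ P x  input=x y y $  — match x
step 4: stack=$ P  input=y y $  — expand P → y P
step 5: stack=$ P y  input=y y $  — match y
step 6: stack=$ P  input=y $  — expand P → y P
Stack after step 6: $ P y (top = y).

y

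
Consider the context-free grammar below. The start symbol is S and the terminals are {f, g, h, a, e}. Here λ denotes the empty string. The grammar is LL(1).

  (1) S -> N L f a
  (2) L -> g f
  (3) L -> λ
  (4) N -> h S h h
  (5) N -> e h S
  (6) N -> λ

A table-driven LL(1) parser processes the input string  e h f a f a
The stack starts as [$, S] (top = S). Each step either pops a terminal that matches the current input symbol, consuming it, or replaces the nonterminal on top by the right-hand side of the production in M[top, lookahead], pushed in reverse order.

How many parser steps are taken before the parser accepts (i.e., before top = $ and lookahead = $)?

12

      Stack            Input          Action
   1  $ S              e h f a f a $  expand S -> N L f a
   2  $ a f L N        e h f a f a $  expand N -> e h S
   3  $ a f L S h e    e h f a f a $  match e
   4  $ a f L S h      h f a f a $    match h
   5  $ a f L S        f a f a $      expand S -> N L f a
   6  $ a f L a f L N  f a f a $      expand N -> λ
   7  $ a f L a f L    f a f a $      expand L -> λ
   8  $ a f L a f      f a f a $      match f
   9  $ a f L a        a f a $        match a
  10  $ a f L          f a $          expand L -> λ
  11  $ a f            f a $          match f
  12  $ a              a $            match a
Accept reached after 12 steps.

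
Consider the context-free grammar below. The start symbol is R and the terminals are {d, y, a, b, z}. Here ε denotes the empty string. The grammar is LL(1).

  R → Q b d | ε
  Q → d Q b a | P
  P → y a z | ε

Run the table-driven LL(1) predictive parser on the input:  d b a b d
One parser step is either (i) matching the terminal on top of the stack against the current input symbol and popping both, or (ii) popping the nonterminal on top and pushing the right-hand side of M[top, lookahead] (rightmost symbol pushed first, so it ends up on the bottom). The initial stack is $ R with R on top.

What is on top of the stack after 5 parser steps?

step 1: stack=$ R  input=d b a b d $  — expand R → Q b d
step 2: stack=$ d b Q  input=d b a b d $  — expand Q → d Q b a
step 3: stack=$ d b a b Q d  input=d b a b d $  — match d
step 4: stack=$ d b a b Q  input=b a b d $  — expand Q → P
step 5: stack=$ d b a b P  input=b a b d $  — expand P → ε
Stack after step 5: $ d b a b (top = b).

b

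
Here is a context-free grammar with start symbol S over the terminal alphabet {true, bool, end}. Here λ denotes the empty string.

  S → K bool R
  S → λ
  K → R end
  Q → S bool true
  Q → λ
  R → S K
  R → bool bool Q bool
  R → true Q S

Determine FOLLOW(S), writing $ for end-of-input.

{$, bool, end, true}

FIRST(S) = {λ, bool, true}  (via K bool R)
FIRST(Q) = {λ, bool, true}  (via S bool true)
FIRST(K) = {bool, true}  (via R end)
FIRST(R) = {bool, true}  (via S K)
FOLLOW(S) includes $ since S is the start symbol.
FOLLOW(S): in Q→S bool true, S is followed by bool true with FIRST {bool}; in R→S K, S is followed by K with FIRST {bool, true}; in R→true Q S, the suffix after S is empty, so FOLLOW(S) ⊇ FOLLOW(R) = {$, bool, end, true}. Thus FOLLOW(S) = {$, bool, end, true}.
FOLLOW(R): in S→K bool R, the suffix after R is empty, so FOLLOW(R) ⊇ FOLLOW(S) = {$, bool, end, true}; in K→R end, R is followed by end with FIRST {end}. Thus FOLLOW(R) = {$, bool, end, true}.
FOLLOW(K): in S→K bool R, K is followed by bool R with FIRST {bool}; in R→S K, the suffix after K is empty, so FOLLOW(K) ⊇ FOLLOW(R) = {$, bool, end, true}. Thus FOLLOW(K) = {$, bool, end, true}.
FOLLOW(Q): in R→bool bool Q bool, Q is followed by bool with FIRST {bool}; in R→true Q S, Q is followed by S with FIRST {λ, bool, true}; in R→true Q S, the suffix after Q is nullable, so FOLLOW(Q) ⊇ FOLLOW(R) = {$, bool, end, true}. Thus FOLLOW(Q) = {$, bool, end, true}.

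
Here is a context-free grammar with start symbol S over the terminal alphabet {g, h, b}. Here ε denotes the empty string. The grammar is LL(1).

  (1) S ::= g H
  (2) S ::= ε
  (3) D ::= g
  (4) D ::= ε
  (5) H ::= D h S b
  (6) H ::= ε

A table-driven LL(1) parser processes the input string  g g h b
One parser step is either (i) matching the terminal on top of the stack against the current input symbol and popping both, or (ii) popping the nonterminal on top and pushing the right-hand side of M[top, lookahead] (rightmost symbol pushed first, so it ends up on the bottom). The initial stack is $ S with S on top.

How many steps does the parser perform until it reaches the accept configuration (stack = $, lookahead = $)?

step 1: stack=$ S  input=g g h b $  — expand S ::= g H
step 2: stack=$ H g  input=g g h b $  — match g
step 3: stack=$ H  input=g h b $  — expand H ::= D h S b
step 4: stack=$ b S h D  input=g h b $  — expand D ::= g
step 5: stack=$ b S h g  input=g h b $  — match g
step 6: stack=$ b S h  input=h b $  — match h
step 7: stack=$ b S  input=b $  — expand S ::= ε
step 8: stack=$ b  input=b $  — match b
Accept reached after 8 steps.

8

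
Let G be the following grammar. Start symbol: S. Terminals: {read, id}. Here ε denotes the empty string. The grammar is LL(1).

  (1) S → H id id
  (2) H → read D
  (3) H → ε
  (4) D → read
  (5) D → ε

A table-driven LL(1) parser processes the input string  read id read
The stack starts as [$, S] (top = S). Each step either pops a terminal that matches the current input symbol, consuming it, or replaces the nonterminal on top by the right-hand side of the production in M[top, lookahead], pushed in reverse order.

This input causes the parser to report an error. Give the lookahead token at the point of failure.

read

     Stack           Input           Action
  1  $ S             read id read $  expand S → H id id
  2  $ id id H       read id read $  expand H → read D
  3  $ id id D read  read id read $  match read
  4  $ id id D       id read $       expand D → ε
  5  $ id id         id read $       match id
  6  $ id            read $          error: top is terminal id but lookahead is read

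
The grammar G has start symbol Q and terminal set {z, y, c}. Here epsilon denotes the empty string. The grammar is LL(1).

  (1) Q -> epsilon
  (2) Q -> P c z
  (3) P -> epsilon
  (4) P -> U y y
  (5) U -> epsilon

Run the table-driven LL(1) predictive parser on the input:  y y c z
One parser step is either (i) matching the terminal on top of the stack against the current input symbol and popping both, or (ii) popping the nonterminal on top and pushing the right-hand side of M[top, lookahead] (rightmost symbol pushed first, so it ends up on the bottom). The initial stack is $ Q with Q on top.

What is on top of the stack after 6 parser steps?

     Stack        Input      Action
  1  $ Q          y y c z $  expand Q -> P c z
  2  $ z c P      y y c z $  expand P -> U y y
  3  $ z c y y U  y y c z $  expand U -> epsilon
  4  $ z c y y    y y c z $  match y
  5  $ z c y      y c z $    match y
  6  $ z c        c z $      match c
Stack after step 6: $ z (top = z).

z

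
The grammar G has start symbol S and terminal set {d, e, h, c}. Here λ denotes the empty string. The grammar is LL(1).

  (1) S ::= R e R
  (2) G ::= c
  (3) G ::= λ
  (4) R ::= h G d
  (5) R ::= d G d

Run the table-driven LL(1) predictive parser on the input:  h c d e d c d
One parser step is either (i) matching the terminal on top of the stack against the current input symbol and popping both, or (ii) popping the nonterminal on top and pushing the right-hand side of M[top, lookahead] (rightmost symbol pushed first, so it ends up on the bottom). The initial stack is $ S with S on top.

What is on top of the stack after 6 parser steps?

step 1: stack=$ S  input=h c d e d c d $  — expand S ::= R e R
step 2: stack=$ R e R  input=h c d e d c d $  — expand R ::= h G d
step 3: stack=$ R e d G h  input=h c d e d c d $  — match h
step 4: stack=$ R e d G  input=c d e d c d $  — expand G ::= c
step 5: stack=$ R e d c  input=c d e d c d $  — match c
step 6: stack=$ R e d  input=d e d c d $  — match d
Stack after step 6: $ R e (top = e).

e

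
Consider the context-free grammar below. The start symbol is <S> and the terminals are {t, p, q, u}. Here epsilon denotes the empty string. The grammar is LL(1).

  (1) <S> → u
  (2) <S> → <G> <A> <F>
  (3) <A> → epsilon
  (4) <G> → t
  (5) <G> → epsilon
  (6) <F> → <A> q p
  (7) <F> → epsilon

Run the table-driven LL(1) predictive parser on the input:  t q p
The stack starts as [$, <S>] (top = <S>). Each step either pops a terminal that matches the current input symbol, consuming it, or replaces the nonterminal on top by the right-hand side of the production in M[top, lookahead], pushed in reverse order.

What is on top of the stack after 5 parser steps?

<A>

     Stack          Input    Action
  1  $ <S>          t q p $  expand <S> → <G> <A> <F>
  2  $ <F> <A> <G>  t q p $  expand <G> → t
  3  $ <F> <A> t    t q p $  match t
  4  $ <F> <A>      q p $    expand <A> → epsilon
  5  $ <F>          q p $    expand <F> → <A> q p
Stack after step 5: $ p q <A> (top = <A>).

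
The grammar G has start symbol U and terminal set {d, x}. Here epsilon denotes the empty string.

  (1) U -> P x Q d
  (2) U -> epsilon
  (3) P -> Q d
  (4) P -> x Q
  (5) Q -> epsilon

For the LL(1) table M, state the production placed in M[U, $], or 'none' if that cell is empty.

FIRST(Q) = {epsilon}
FIRST(P) = {d, x}  (via Q d)
FIRST(U) = {epsilon, d, x}  (via P x Q d)
FOLLOW(U) includes $ since U is the start symbol.
FOLLOW(U): U appears on no right-hand side. Thus FOLLOW(U) = {$}.
For U -> P x Q d: FIRST(P x Q d) = {d, x}, so it goes in M[U, t] for t ∈ {d, x}.
For U -> epsilon: FIRST(epsilon) = {epsilon}, so it goes in M[U, t] for t ∈ {}; since epsilon ∈ FIRST, also for every t ∈ FOLLOW(U) = {$}.

U -> epsilon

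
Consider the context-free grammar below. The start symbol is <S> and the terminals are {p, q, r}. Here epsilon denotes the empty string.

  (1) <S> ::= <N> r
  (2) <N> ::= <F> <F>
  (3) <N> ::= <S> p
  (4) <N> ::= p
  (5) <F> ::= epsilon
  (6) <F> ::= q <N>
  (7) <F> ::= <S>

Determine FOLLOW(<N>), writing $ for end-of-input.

FIRST(<S>) = {p, q, r}  (via <N> r)
FIRST(<F>) = {epsilon, p, q, r}  (via <S>)
FIRST(<N>) = {epsilon, p, q, r}  (via <F> <F>, <S> p)
FOLLOW(<S>) includes $ since <S> is the start symbol.
FOLLOW(<S>): in <N>::=<S> p, <S> is followed by p with FIRST {p}; in <F>::=<S>, the suffix after <S> is empty, so FOLLOW(<S>) ⊇ FOLLOW(<F>) = {p, q, r}. Thus FOLLOW(<S>) = {$, p, q, r}.
FOLLOW(<N>): in <S>::=<N> r, <N> is followed by r with FIRST {r}; in <F>::=q <N>, the suffix after <N> is empty, so FOLLOW(<N>) ⊇ FOLLOW(<F>) = {p, q, r}. Thus FOLLOW(<N>) = {p, q, r}.
FOLLOW(<F>): in <N>::=<F> <F> (occurrence 1), <F> is followed by <F> with FIRST {epsilon, p, q, r}; in <N>::=<F> <F> (occurrence 1), the suffix after <F> is nullable, so FOLLOW(<F>) ⊇ FOLLOW(<N>) = {p, q, r}; in <N>::=<F> <F> (occurrence 2), the suffix after <F> is empty, so FOLLOW(<F>) ⊇ FOLLOW(<N>) = {p, q, r}. Thus FOLLOW(<F>) = {p, q, r}.

{p, q, r}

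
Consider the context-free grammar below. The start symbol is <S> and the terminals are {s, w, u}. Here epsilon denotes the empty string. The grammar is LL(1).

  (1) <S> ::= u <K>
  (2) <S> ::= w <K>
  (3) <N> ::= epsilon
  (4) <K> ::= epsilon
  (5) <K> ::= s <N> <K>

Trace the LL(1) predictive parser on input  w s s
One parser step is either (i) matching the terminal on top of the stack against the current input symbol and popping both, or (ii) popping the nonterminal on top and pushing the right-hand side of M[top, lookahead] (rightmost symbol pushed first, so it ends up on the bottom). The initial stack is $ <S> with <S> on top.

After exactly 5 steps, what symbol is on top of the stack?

step 1: stack=$ <S>  input=w s s $  — expand <S> ::= w <K>
step 2: stack=$ <K> w  input=w s s $  — match w
step 3: stack=$ <K>  input=s s $  — expand <K> ::= s <N> <K>
step 4: stack=$ <K> <N> s  input=s s $  — match s
step 5: stack=$ <K> <N>  input=s $  — expand <N> ::= epsilon
Stack after step 5: $ <K> (top = <K>).

<K>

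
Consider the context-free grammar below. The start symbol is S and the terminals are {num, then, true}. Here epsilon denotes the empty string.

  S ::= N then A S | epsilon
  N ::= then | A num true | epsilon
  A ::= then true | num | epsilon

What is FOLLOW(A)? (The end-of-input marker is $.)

FIRST(A) = {epsilon, num, then}
FIRST(N) = {epsilon, num, then}  (via A num true)
FIRST(S) = {epsilon, num, then}  (via N then A S)
FOLLOW(S) includes $ since S is the start symbol.
FOLLOW(S): in S::=N then A S, the suffix after S is empty (adds nothing new). Thus FOLLOW(S) = {$}.
FOLLOW(N): in S::=N then A S, N is followed by then A S with FIRST {then}. Thus FOLLOW(N) = {then}.
FOLLOW(A): in S::=N then A S, A is followed by S with FIRST {epsilon, num, then}; in S::=N then A S, the suffix after A is nullable, so FOLLOW(A) ⊇ FOLLOW(S) = {$}; in N::=A num true, A is followed by num true with FIRST {num}. Thus FOLLOW(A) = {$, num, then}.

{$, num, then}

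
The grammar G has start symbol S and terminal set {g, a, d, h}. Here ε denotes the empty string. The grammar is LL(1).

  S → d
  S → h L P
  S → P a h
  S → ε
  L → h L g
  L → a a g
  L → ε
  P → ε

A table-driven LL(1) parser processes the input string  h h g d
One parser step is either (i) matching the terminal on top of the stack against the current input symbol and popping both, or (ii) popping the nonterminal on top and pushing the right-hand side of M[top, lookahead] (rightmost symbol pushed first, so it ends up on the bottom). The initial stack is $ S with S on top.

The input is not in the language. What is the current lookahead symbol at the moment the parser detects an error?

step 1: stack=$ S  input=h h g d $  — expand S → h L P
step 2: stack=$ P L h  input=h h g d $  — match h
step 3: stack=$ P L  input=h g d $  — expand L → h L g
step 4: stack=$ P g L h  input=h g d $  — match h
step 5: stack=$ P g L  input=g d $  — expand L → ε
step 6: stack=$ P g  input=g d $  — match g
step 7: stack=$ P  input=d $  — error: M[P, d] is empty

d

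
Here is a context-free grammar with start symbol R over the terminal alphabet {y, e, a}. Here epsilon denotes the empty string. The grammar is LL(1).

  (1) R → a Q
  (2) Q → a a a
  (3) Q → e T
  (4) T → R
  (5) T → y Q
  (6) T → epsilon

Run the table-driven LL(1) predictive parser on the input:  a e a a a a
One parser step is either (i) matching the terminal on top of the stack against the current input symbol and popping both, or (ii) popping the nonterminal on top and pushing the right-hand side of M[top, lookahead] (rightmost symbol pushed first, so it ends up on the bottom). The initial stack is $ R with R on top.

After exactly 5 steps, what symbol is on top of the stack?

R

     Stack  Input          Action
  1  $ R    a e a a a a $  expand R → a Q
  2  $ Q a  a e a a a a $  match a
  3  $ Q    e a a a a $    expand Q → e T
  4  $ T e  e a a a a $    match e
  5  $ T    a a a a $      expand T → R
Stack after step 5: $ R (top = R).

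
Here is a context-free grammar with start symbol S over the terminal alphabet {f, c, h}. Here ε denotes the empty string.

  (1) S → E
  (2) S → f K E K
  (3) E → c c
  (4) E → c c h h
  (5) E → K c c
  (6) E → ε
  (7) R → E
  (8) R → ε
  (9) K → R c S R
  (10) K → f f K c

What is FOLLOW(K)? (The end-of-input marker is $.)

FIRST(S): from S→E we get {ε, c, f}; from S→f K E K we get {f}. So FIRST(S) = {ε, c, f}.
FIRST(E): from E→c c we get {c}; from E→c c h h we get {c}; from E→K c c we get {c, f}; from E→ε we get {ε}. So FIRST(E) = {ε, c, f}.
FIRST(R): from R→E we get {ε, c, f}; from R→ε we get {ε}. So FIRST(R) = {ε, c, f}.
FIRST(K): from K→R c S R we get {c, f}; from K→f f K c we get {f}. So FIRST(K) = {c, f}.
FOLLOW(S) includes $ since S is the start symbol.
FOLLOW(S): in K→R c S R, S is followed by R with FIRST {ε, c, f}; in K→R c S R, the suffix after S is nullable, so FOLLOW(S) ⊇ FOLLOW(K) = {$, c, f}. Thus FOLLOW(S) = {$, c, f}.
FOLLOW(K): in S→f K E K (occurrence 1), K is followed by E K with FIRST {c, f}; in S→f K E K (occurrence 2), the suffix after K is empty, so FOLLOW(K) ⊇ FOLLOW(S) = {$, c, f}; in E→K c c, K is followed by c c with FIRST {c}; in K→f f K c, K is followed by c with FIRST {c}. Thus FOLLOW(K) = {$, c, f}.
FOLLOW(R): in K→R c S R (occurrence 1), R is followed by c S R with FIRST {c}; in K→R c S R (occurrence 2), the suffix after R is empty, so FOLLOW(R) ⊇ FOLLOW(K) = {$, c, f}. Thus FOLLOW(R) = {$, c, f}.
FOLLOW(E): in S→E, the suffix after E is empty, so FOLLOW(E) ⊇ FOLLOW(S) = {$, c, f}; in S→f K E K, E is followed by K with FIRST {c, f}; in R→E, the suffix after E is empty, so FOLLOW(E) ⊇ FOLLOW(R) = {$, c, f}. Thus FOLLOW(E) = {$, c, f}.

{$, c, f}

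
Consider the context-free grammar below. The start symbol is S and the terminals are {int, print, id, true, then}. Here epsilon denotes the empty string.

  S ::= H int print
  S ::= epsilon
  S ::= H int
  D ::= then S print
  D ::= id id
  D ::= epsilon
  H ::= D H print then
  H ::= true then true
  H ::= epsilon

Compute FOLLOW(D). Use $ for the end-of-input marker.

FIRST(D): from D::=then S print we get {then}; from D::=id id we get {id}; from D::=epsilon we get {epsilon}. So FIRST(D) = {epsilon, id, then}.
FIRST(H): from H::=D H print then we get {id, print, then, true}; from H::=true then true we get {true}; from H::=epsilon we get {epsilon}. So FIRST(H) = {epsilon, id, print, then, true}.
FIRST(S): from S::=H int print we get {id, int, print, then, true}; from S::=epsilon we get {epsilon}; from S::=H int we get {id, int, print, then, true}. So FIRST(S) = {epsilon, id, int, print, then, true}.
FOLLOW(S) includes $ since S is the start symbol.
FOLLOW(S): in D::=then S print, S is followed by print with FIRST {print}. Thus FOLLOW(S) = {$, print}.
FOLLOW(D): in H::=D H print then, D is followed by H print then with FIRST {id, print, then, true}. Thus FOLLOW(D) = {id, print, then, true}.
FOLLOW(H): in S::=H int print, H is followed by int print with FIRST {int}; in S::=H int, H is followed by int with FIRST {int}; in H::=D H print then, H is followed by print then with FIRST {print}. Thus FOLLOW(H) = {int, print}.

{id, print, then, true}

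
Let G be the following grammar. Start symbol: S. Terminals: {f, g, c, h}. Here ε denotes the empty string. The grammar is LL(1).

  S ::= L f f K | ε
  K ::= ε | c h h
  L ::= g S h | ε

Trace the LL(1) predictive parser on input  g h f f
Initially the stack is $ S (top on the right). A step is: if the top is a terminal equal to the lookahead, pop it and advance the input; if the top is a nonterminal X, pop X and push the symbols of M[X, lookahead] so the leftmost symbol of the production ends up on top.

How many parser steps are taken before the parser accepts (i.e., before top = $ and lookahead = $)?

     Stack          Input      Action
  1  $ S            g h f f $  expand S ::= L f f K
  2  $ K f f L      g h f f $  expand L ::= g S h
  3  $ K f f h S g  g h f f $  match g
  4  $ K f f h S    h f f $    expand S ::= ε
  5  $ K f f h      h f f $    match h
  6  $ K f f        f f $      match f
  7  $ K f          f $        match f
  8  $ K            $          expand K ::= ε
Accept reached after 8 steps.

8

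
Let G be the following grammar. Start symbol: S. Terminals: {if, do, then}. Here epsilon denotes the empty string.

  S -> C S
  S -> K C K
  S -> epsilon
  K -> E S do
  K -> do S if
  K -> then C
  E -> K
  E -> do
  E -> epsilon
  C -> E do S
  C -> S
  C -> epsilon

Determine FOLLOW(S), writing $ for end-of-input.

FIRST(S) = {epsilon, do, then}  (via C S, K C K)
FIRST(K) = {do, then}  (via E S do)
FIRST(E) = {epsilon, do, then}  (via K)
FIRST(C) = {epsilon, do, then}  (via E do S, S)
FOLLOW(S) includes $ since S is the start symbol.
FOLLOW(E): in K->E S do, E is followed by S do with FIRST {do, then}; in C->E do S, E is followed by do S with FIRST {do}. Thus FOLLOW(E) = {do, then}.
FOLLOW(S): in S->C S, the suffix after S is empty (adds nothing new); in K->E S do, S is followed by do with FIRST {do}; in K->do S if, S is followed by if with FIRST {if}; in C->E do S, the suffix after S is empty, so FOLLOW(S) ⊇ FOLLOW(C) = {$, do, if, then}; in C->S, the suffix after S is empty, so FOLLOW(S) ⊇ FOLLOW(C) = {$, do, if, then}. Thus FOLLOW(S) = {$, do, if, then}.
FOLLOW(K): in S->K C K (occurrence 1), K is followed by C K with FIRST {do, then}; in S->K C K (occurrence 2), the suffix after K is empty, so FOLLOW(K) ⊇ FOLLOW(S) = {$, do, if, then}; in E->K, the suffix after K is empty, so FOLLOW(K) ⊇ FOLLOW(E) = {do, then}. Thus FOLLOW(K) = {$, do, if, then}.
FOLLOW(C): in S->C S, C is followed by S with FIRST {epsilon, do, then}; in S->C S, the suffix after C is nullable, so FOLLOW(C) ⊇ FOLLOW(S) = {$, do, if, then}; in S->K C K, C is followed by K with FIRST {do, then}; in K->then C, the suffix after C is empty, so FOLLOW(C) ⊇ FOLLOW(K) = {$, do, if, then}. Thus FOLLOW(C) = {$, do, if, then}.

{$, do, if, then}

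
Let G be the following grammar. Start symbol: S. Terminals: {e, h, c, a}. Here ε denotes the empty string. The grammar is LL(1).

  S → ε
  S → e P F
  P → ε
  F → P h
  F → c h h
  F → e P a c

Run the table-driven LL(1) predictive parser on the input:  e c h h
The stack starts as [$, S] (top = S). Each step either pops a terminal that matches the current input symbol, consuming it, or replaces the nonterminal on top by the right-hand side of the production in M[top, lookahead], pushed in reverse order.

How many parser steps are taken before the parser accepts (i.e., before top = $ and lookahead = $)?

7

step 1: stack=$ S  input=e c h h $  — expand S → e P F
step 2: stack=$ F P e  input=e c h h $  — match e
step 3: stack=$ F P  input=c h h $  — expand P → ε
step 4: stack=$ F  input=c h h $  — expand F → c h h
step 5: stack=$ h h c  input=c h h $  — match c
step 6: stack=$ h h  input=h h $  — match h
step 7: stack=$ h  input=h $  — match h
Accept reached after 7 steps.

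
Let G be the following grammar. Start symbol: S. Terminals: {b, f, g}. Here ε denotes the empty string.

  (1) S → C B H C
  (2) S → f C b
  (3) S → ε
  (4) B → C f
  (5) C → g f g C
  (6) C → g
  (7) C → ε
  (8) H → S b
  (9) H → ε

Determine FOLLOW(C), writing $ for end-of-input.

FIRST(C): from C→g f g C we get {g}; from C→g we get {g}; from C→ε we get {ε}. So FIRST(C) = {ε, g}.
FIRST(B): from B→C f we get {f, g}. So FIRST(B) = {f, g}.
FIRST(S): from S→C B H C we get {f, g}; from S→f C b we get {f}; from S→ε we get {ε}. So FIRST(S) = {ε, f, g}.
FIRST(H): from H→S b we get {b, f, g}; from H→ε we get {ε}. So FIRST(H) = {ε, b, f, g}.
FOLLOW(S) includes $ since S is the start symbol.
FOLLOW(S): in H→S b, S is followed by b with FIRST {b}. Thus FOLLOW(S) = {$, b}.
FOLLOW(B): in S→C B H C, B is followed by H C with FIRST {ε, b, f, g}; in S→C B H C, the suffix after B is nullable, so FOLLOW(B) ⊇ FOLLOW(S) = {$, b}. Thus FOLLOW(B) = {$, b, f, g}.
FOLLOW(C): in S→C B H C (occurrence 1), C is followed by B H C with FIRST {f, g}; in S→C B H C (occurrence 2), the suffix after C is empty, so FOLLOW(C) ⊇ FOLLOW(S) = {$, b}; in S→f C b, C is followed by b with FIRST {b}; in B→C f, C is followed by f with FIRST {f}; in C→g f g C, the suffix after C is empty (adds nothing new). Thus FOLLOW(C) = {$, b, f, g}.
FOLLOW(H): in S→C B H C, H is followed by C with FIRST {ε, g}; in S→C B H C, the suffix after H is nullable, so FOLLOW(H) ⊇ FOLLOW(S) = {$, b}. Thus FOLLOW(H) = {$, b, g}.

{$, b, f, g}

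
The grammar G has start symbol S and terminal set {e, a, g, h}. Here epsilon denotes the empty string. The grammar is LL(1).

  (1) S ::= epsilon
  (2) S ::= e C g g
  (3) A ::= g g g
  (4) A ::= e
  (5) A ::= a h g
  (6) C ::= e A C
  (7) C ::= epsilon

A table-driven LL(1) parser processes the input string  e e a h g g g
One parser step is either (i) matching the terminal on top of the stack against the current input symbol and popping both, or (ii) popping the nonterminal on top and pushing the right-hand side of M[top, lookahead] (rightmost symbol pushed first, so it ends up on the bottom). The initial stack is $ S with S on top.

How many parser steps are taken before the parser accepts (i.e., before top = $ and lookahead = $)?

11

step 1: stack=$ S  input=e e a h g g g $  — expand S ::= e C g g
step 2: stack=$ g g C e  input=e e a h g g g $  — match e
step 3: stack=$ g g C  input=e a h g g g $  — expand C ::= e A C
step 4: stack=$ g g C A e  input=e a h g g g $  — match e
step 5: stack=$ g g C A  input=a h g g g $  — expand A ::= a h g
step 6: stack=$ g g C g h a  input=a h g g g $  — match a
step 7: stack=$ g g C g h  input=h g g g $  — match h
step 8: stack=$ g g C g  input=g g g $  — match g
step 9: stack=$ g g C  input=g g $  — expand C ::= epsilon
step 10: stack=$ g g  input=g g $  — match g
step 11: stack=$ g  input=g $  — match g
Accept reached after 11 steps.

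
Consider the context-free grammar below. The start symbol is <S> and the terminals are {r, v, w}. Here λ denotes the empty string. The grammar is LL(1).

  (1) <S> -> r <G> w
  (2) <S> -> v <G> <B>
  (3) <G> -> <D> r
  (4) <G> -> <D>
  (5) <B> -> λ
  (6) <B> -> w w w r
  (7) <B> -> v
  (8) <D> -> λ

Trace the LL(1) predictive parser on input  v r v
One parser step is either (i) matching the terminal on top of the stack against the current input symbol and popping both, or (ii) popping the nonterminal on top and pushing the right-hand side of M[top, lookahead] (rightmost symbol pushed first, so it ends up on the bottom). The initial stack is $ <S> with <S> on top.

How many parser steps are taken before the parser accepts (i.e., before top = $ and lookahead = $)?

step 1: stack=$ <S>  input=v r v $  — expand <S> -> v <G> <B>
step 2: stack=$ <B> <G> v  input=v r v $  — match v
step 3: stack=$ <B> <G>  input=r v $  — expand <G> -> <D> r
step 4: stack=$ <B> r <D>  input=r v $  — expand <D> -> λ
step 5: stack=$ <B> r  input=r v $  — match r
step 6: stack=$ <B>  input=v $  — expand <B> -> v
step 7: stack=$ v  input=v $  — match v
Accept reached after 7 steps.

7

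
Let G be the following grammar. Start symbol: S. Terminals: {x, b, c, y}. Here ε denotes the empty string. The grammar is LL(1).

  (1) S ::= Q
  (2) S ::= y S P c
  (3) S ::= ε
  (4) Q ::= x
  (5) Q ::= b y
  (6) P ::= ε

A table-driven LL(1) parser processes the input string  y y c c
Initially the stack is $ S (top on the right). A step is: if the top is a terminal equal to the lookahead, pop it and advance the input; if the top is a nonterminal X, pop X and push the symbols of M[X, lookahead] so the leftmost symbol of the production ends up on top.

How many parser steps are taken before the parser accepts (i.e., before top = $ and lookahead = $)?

step 1: stack=$ S  input=y y c c $  — expand S ::= y S P c
step 2: stack=$ c P S y  input=y y c c $  — match y
step 3: stack=$ c P S  input=y c c $  — expand S ::= y S P c
step 4: stack=$ c P c P S y  input=y c c $  — match y
step 5: stack=$ c P c P S  input=c c $  — expand S ::= ε
step 6: stack=$ c P c P  input=c c $  — expand P ::= ε
step 7: stack=$ c P c  input=c c $  — match c
step 8: stack=$ c P  input=c $  — expand P ::= ε
step 9: stack=$ c  input=c $  — match c
Accept reached after 9 steps.

9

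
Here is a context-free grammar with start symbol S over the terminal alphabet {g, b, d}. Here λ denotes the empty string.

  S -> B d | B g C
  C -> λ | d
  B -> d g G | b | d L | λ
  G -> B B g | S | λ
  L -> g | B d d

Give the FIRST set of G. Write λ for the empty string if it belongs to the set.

FIRST(C): from C->λ we get {λ}; from C->d we get {d}. So FIRST(C) = {λ, d}.
FIRST(B): from B->d g G we get {d}; from B->b we get {b}; from B->d L we get {d}; from B->λ we get {λ}. So FIRST(B) = {λ, b, d}.
FIRST(S): from S->B d we get {b, d}; from S->B g C we get {b, d, g}. So FIRST(S) = {b, d, g}.
FIRST(L): from L->g we get {g}; from L->B d d we get {b, d}. So FIRST(L) = {b, d, g}.
FIRST(G): from G->B B g we get {b, d, g}; from G->S we get {b, d, g}; from G->λ we get {λ}. So FIRST(G) = {λ, b, d, g}.

{λ, b, d, g}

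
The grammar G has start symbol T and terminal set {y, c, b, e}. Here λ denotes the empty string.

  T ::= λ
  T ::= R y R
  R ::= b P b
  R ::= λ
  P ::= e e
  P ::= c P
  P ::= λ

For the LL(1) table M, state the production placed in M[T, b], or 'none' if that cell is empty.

FIRST(R): from R::=b P b we get {b}; from R::=λ we get {λ}. So FIRST(R) = {λ, b}.
FIRST(P): from P::=e e we get {e}; from P::=c P we get {c}; from P::=λ we get {λ}. So FIRST(P) = {λ, c, e}.
FIRST(T): from T::=λ we get {λ}; from T::=R y R we get {b, y}. So FIRST(T) = {λ, b, y}.
FOLLOW(T) includes $ since T is the start symbol.
FOLLOW(T): T appears on no right-hand side. Thus FOLLOW(T) = {$}.
For T ::= λ: FIRST(λ) = {λ}, so it goes in M[T, t] for t ∈ {}; since λ ∈ FIRST, also for every t ∈ FOLLOW(T) = {$}.
For T ::= R y R: FIRST(R y R) = {b, y}, so it goes in M[T, t] for t ∈ {b, y}.

T ::= R y R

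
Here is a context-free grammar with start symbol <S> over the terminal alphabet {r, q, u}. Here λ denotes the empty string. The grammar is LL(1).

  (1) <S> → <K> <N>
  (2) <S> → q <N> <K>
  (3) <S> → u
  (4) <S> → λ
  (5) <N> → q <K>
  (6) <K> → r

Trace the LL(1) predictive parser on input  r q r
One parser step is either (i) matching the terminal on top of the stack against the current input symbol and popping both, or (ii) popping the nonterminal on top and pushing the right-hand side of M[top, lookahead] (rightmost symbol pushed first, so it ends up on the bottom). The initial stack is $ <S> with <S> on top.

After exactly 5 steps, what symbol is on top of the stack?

<K>

step 1: stack=$ <S>  input=r q r $  — expand <S> → <K> <N>
step 2: stack=$ <N> <K>  input=r q r $  — expand <K> → r
step 3: stack=$ <N> r  input=r q r $  — match r
step 4: stack=$ <N>  input=q r $  — expand <N> → q <K>
step 5: stack=$ <K> q  input=q r $  — match q
Stack after step 5: $ <K> (top = <K>).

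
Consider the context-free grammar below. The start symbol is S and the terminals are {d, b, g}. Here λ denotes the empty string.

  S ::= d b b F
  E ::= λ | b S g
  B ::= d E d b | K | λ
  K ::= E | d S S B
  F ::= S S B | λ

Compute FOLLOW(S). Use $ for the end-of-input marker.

FIRST(S): from S::=d b b F we get {d}. So FIRST(S) = {d}.
FIRST(E): from E::=λ we get {λ}; from E::=b S g we get {b}. So FIRST(E) = {λ, b}.
FIRST(K): from K::=E we get {λ, b}; from K::=d S S B we get {d}. So FIRST(K) = {λ, b, d}.
FIRST(F): from F::=S S B we get {d}; from F::=λ we get {λ}. So FIRST(F) = {λ, d}.
FIRST(B): from B::=d E d b we get {d}; from B::=K we get {λ, b, d}; from B::=λ we get {λ}. So FIRST(B) = {λ, b, d}.
FOLLOW(S) includes $ since S is the start symbol.
FOLLOW(S): in E::=b S g, S is followed by g with FIRST {g}; in K::=d S S B (occurrence 1), S is followed by S B with FIRST {d}; in K::=d S S B (occurrence 2), S is followed by B with FIRST {λ, b, d}; in K::=d S S B (occurrence 2), the suffix after S is nullable, so FOLLOW(S) ⊇ FOLLOW(K) = {$, b, d, g}; in F::=S S B (occurrence 1), S is followed by S B with FIRST {d}; in F::=S S B (occurrence 2), S is followed by B with FIRST {λ, b, d}; in F::=S S B (occurrence 2), the suffix after S is nullable, so FOLLOW(S) ⊇ FOLLOW(F) = {$, b, d, g}. Thus FOLLOW(S) = {$, b, d, g}.
FOLLOW(F): in S::=d b b F, the suffix after F is empty, so FOLLOW(F) ⊇ FOLLOW(S) = {$, b, d, g}. Thus FOLLOW(F) = {$, b, d, g}.
FOLLOW(E): in B::=d E d b, E is followed by d b with FIRST {d}; in K::=E, the suffix after E is empty, so FOLLOW(E) ⊇ FOLLOW(K) = {$, b, d, g}. Thus FOLLOW(E) = {$, b, d, g}.
FOLLOW(B): in K::=d S S B, the suffix after B is empty, so FOLLOW(B) ⊇ FOLLOW(K) = {$, b, d, g}; in F::=S S B, the suffix after B is empty, so FOLLOW(B) ⊇ FOLLOW(F) = {$, b, d, g}. Thus FOLLOW(B) = {$, b, d, g}.
FOLLOW(K): in B::=K, the suffix after K is empty, so FOLLOW(K) ⊇ FOLLOW(B) = {$, b, d, g}. Thus FOLLOW(K) = {$, b, d, g}.

{$, b, d, g}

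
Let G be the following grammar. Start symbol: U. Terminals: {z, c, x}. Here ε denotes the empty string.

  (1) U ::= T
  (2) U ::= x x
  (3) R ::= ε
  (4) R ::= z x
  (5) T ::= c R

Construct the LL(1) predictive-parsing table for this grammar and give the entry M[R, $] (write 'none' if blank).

FIRST(R) = {ε, z}
FIRST(T) = {c}
FIRST(U) = {c, x}  (via T)
FOLLOW(U) includes $ since U is the start symbol.
FOLLOW(T): in U::=T, the suffix after T is empty, so FOLLOW(T) ⊇ FOLLOW(U) = {$}. Thus FOLLOW(T) = {$}.
FOLLOW(R): in T::=c R, the suffix after R is empty, so FOLLOW(R) ⊇ FOLLOW(T) = {$}. Thus FOLLOW(R) = {$}.
For R ::= ε: FIRST(ε) = {ε}, so it goes in M[R, t] for t ∈ {}; since ε ∈ FIRST, also for every t ∈ FOLLOW(R) = {$}.
For R ::= z x: FIRST(z x) = {z}, so it goes in M[R, t] for t ∈ {z}.

R ::= ε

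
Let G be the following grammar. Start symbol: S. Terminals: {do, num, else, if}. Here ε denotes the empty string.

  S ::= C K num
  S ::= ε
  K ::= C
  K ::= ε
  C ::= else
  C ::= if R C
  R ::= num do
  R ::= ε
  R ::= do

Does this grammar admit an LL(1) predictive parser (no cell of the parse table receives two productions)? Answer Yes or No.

FIRST(S) = {ε, else, if}
FIRST(K) = {ε, else, if}
FIRST(C) = {else, if}
FIRST(R) = {ε, do, num}
FOLLOW(S) = {$}
FOLLOW(K) = {num}
FOLLOW(C) = {else, if, num}
FOLLOW(R) = {else, if}
Each cell of M receives at most one production.

Yes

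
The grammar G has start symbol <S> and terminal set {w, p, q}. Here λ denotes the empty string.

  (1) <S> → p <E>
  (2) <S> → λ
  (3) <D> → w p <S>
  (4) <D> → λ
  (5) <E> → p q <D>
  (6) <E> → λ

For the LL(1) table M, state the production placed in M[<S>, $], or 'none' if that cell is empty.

FIRST(<S>): from <S>→p <E> we get {p}; from <S>→λ we get {λ}. So FIRST(<S>) = {λ, p}.
FIRST(<D>): from <D>→w p <S> we get {w}; from <D>→λ we get {λ}. So FIRST(<D>) = {λ, w}.
FIRST(<E>): from <E>→p q <D> we get {p}; from <E>→λ we get {λ}. So FIRST(<E>) = {λ, p}.
FOLLOW(<S>) includes $ since <S> is the start symbol.
FOLLOW(<S>): in <D>→w p <S>, the suffix after <S> is empty, so FOLLOW(<S>) ⊇ FOLLOW(<D>) = {$}. Thus FOLLOW(<S>) = {$}.
FOLLOW(<D>): in <E>→p q <D>, the suffix after <D> is empty, so FOLLOW(<D>) ⊇ FOLLOW(<E>) = {$}. Thus FOLLOW(<D>) = {$}.
For <S> → p <E>: FIRST(p <E>) = {p}, so it goes in M[<S>, t] for t ∈ {p}.
For <S> → λ: FIRST(λ) = {λ}, so it goes in M[<S>, t] for t ∈ {}; since λ ∈ FIRST, also for every t ∈ FOLLOW(<S>) = {$}.

<S> → λ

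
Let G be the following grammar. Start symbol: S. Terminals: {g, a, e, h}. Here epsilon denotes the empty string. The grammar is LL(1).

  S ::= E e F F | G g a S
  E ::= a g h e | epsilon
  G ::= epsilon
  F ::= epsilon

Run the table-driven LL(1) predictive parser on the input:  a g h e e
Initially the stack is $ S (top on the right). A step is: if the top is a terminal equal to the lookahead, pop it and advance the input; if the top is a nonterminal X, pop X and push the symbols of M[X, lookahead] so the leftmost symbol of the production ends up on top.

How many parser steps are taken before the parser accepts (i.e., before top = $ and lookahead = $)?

9

step 1: stack=$ S  input=a g h e e $  — expand S ::= E e F F
step 2: stack=$ F F e E  input=a g h e e $  — expand E ::= a g h e
step 3: stack=$ F F e e h g a  input=a g h e e $  — match a
step 4: stack=$ F F e e h g  input=g h e e $  — match g
step 5: stack=$ F F e e h  input=h e e $  — match h
step 6: stack=$ F F e e  input=e e $  — match e
step 7: stack=$ F F e  input=e $  — match e
step 8: stack=$ F F  input=$  — expand F ::= epsilon
step 9: stack=$ F  input=$  — expand F ::= epsilon
Accept reached after 9 steps.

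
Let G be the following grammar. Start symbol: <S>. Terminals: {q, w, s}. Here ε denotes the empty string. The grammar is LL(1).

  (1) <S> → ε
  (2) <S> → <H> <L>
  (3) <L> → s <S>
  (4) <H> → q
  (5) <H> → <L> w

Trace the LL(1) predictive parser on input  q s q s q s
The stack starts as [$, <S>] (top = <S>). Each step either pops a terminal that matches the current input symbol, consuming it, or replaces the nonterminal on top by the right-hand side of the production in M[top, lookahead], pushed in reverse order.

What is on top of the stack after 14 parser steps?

s

step 1: stack=$ <S>  input=q s q s q s $  — expand <S> → <H> <L>
step 2: stack=$ <L> <H>  input=q s q s q s $  — expand <H> → q
step 3: stack=$ <L> q  input=q s q s q s $  — match q
step 4: stack=$ <L>  input=s q s q s $  — expand <L> → s <S>
step 5: stack=$ <S> s  input=s q s q s $  — match s
step 6: stack=$ <S>  input=q s q s $  — expand <S> → <H> <L>
step 7: stack=$ <L> <H>  input=q s q s $  — expand <H> → q
step 8: stack=$ <L> q  input=q s q s $  — match q
step 9: stack=$ <L>  input=s q s $  — expand <L> → s <S>
step 10: stack=$ <S> s  input=s q s $  — match s
step 11: stack=$ <S>  input=q s $  — expand <S> → <H> <L>
step 12: stack=$ <L> <H>  input=q s $  — expand <H> → q
step 13: stack=$ <L> q  input=q s $  — match q
step 14: stack=$ <L>  input=s $  — expand <L> → s <S>
Stack after step 14: $ <S> s (top = s).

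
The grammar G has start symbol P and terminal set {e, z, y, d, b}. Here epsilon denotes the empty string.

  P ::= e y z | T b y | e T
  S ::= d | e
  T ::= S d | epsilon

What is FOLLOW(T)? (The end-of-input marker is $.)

{$, b}

FIRST(S): from S::=d we get {d}; from S::=e we get {e}. So FIRST(S) = {d, e}.
FIRST(T): from T::=S d we get {d, e}; from T::=epsilon we get {epsilon}. So FIRST(T) = {epsilon, d, e}.
FIRST(P): from P::=e y z we get {e}; from P::=T b y we get {b, d, e}; from P::=e T we get {e}. So FIRST(P) = {b, d, e}.
FOLLOW(P) includes $ since P is the start symbol.
FOLLOW(P): P appears on no right-hand side. Thus FOLLOW(P) = {$}.
FOLLOW(S): in T::=S d, S is followed by d with FIRST {d}. Thus FOLLOW(S) = {d}.
FOLLOW(T): in P::=T b y, T is followed by b y with FIRST {b}; in P::=e T, the suffix after T is empty, so FOLLOW(T) ⊇ FOLLOW(P) = {$}. Thus FOLLOW(T) = {$, b}.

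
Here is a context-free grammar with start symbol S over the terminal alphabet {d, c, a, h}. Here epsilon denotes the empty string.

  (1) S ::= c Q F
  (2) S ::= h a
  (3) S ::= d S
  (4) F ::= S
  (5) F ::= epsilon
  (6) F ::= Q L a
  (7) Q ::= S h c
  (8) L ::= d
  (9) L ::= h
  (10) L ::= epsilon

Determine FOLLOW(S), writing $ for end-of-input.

FIRST(S) = {c, d, h}
FIRST(L) = {epsilon, d, h}
FIRST(Q) = {c, d, h}  (via S h c)
FIRST(F) = {epsilon, c, d, h}  (via S, Q L a)
FOLLOW(S) includes $ since S is the start symbol.
FOLLOW(L): in F::=Q L a, L is followed by a with FIRST {a}. Thus FOLLOW(L) = {a}.
FOLLOW(S): in S::=d S, the suffix after S is empty (adds nothing new); in F::=S, the suffix after S is empty, so FOLLOW(S) ⊇ FOLLOW(F) = {$, h}; in Q::=S h c, S is followed by h c with FIRST {h}. Thus FOLLOW(S) = {$, h}.
FOLLOW(F): in S::=c Q F, the suffix after F is empty, so FOLLOW(F) ⊇ FOLLOW(S) = {$, h}. Thus FOLLOW(F) = {$, h}.
FOLLOW(Q): in S::=c Q F, Q is followed by F with FIRST {epsilon, c, d, h}; in S::=c Q F, the suffix after Q is nullable, so FOLLOW(Q) ⊇ FOLLOW(S) = {$, h}; in F::=Q L a, Q is followed by L a with FIRST {a, d, h}. Thus FOLLOW(Q) = {$, a, c, d, h}.

{$, h}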